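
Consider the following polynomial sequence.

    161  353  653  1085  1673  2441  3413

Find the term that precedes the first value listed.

53

First differences: 192  300  432  588  768  972
Second differences: 108  132  156  180  204
Third differences: 24  24  24  24
The third differences are constant at 24.
Work back: 108 − 24 = 84;  192 − 84 = 108;  161 − 108 = 53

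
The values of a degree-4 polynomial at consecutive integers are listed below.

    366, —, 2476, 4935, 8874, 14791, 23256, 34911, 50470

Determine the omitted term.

1071

Using the last 7 terms:
D1: 2459  3939  5917  8465  11655  15559
D2: 1480  1978  2548  3190  3904
D3: 498  570  642  714
D4: 72  72  72
Constant fourth difference = 72.
Extend backward: 498 − 72 = 426;  1480 − 426 = 1054;  2459 − 1054 = 1405;  2476 − 1405 = 1071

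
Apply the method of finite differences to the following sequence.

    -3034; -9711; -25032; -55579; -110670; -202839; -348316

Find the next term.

First differences: -6677 , -15321 , -30547 , -55091 , -92169 , -145477
Second differences: -8644 , -15226 , -24544 , -37078 , -53308
Third differences: -6582 , -9318 , -12534 , -16230
Fourth differences: -2736 , -3216 , -3696
Fifth differences: -480 , -480
Fifth differences constant at -480.
-3696 − 480 = -4176;  -16230 − 4176 = -20406;  -53308 − 20406 = -73714;  -145477 − 73714 = -219191;  -348316 − 219191 = -567507

-567507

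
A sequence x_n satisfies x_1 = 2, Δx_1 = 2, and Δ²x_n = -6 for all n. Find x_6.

-48

Build the table forward from the leading diagonal:
D2: -6, -6, -6, -6, -6, -6
D1: 2, -4, -10, -16, -22, -28
x: 2, 4, 0, -10, -26, -48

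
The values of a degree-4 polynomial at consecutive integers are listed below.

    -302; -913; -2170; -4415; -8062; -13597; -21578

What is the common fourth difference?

-72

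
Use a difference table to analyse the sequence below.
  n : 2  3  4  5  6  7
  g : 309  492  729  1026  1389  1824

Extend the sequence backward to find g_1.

Δ: 183  237  297  363  435
Δ²: 54  60  66  72
Δ³: 6  6  6
The third differences are constant at 6.
Work back: 54 − 6 = 48;  183 − 48 = 135;  309 − 135 = 174

174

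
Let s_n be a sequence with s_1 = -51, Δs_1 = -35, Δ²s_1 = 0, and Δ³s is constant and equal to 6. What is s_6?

Build the table forward from the leading diagonal:
D3: 6, 6, 6, 6, 6, 6
D2: 0, 6, 12, 18, 24, 30
D1: -35, -35, -29, -17, 1, 25
s: -51, -86, -121, -150, -167, -166

-166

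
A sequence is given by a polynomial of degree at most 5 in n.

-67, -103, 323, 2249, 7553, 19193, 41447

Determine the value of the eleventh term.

381803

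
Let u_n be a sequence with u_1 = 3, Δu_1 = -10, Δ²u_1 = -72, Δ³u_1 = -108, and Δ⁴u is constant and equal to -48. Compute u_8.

Build the table forward from the leading diagonal:
Fourth differences: -48, -48, -48, -48, -48, -48, -48, -48
Third differences: -108, -156, -204, -252, -300, -348, -396, -444
Second differences: -72, -180, -336, -540, -792, -1092, -1440, -1836
First differences: -10, -82, -262, -598, -1138, -1930, -3022, -4462
u: 3, -7, -89, -351, -949, -2087, -4017, -7039

-7039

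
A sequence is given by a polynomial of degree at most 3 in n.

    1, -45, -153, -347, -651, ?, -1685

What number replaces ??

Using the first 5 terms:
Δ: -46, -108, -194, -304
Δ²: -62, -86, -110
Δ³: -24, -24
Constant third difference = -24.
Extend forward: -110 − 24 = -134;  -304 − 134 = -438;  -651 − 438 = -1089

-1089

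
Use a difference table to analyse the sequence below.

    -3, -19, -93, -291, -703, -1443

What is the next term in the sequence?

-2649

First differences: -16 , -74 , -198 , -412 , -740
Second differences: -58 , -124 , -214 , -328
Third differences: -66 , -90 , -114
Fourth differences: -24 , -24
Fourth differences constant at -24.
-114 − 24 = -138;  -328 − 138 = -466;  -740 − 466 = -1206;  -1443 − 1206 = -2649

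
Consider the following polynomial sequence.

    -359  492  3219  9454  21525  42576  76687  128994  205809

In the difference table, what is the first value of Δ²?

1876

Δ: 851, 2727, 6235, 12071, 21051, 34111, 52307, 76815
Δ²: 1876, 3508, 5836, 8980, 13060, 18196, 24508
Δ³: 1632, 2328, 3144, 4080, 5136, 6312
Δ⁴: 696, 816, 936, 1056, 1176
Δ⁵: 120, 120, 120, 120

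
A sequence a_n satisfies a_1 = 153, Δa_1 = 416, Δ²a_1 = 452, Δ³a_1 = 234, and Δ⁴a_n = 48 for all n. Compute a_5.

5513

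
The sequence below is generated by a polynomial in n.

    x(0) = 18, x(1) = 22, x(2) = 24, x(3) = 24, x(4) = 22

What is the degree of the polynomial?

2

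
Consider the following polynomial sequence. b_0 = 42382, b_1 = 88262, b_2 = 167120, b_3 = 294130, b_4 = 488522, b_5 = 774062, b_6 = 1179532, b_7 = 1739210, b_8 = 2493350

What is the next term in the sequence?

3488662

Δ: 45880, 78858, 127010, 194392, 285540, 405470, 559678, 754140
Δ²: 32978, 48152, 67382, 91148, 119930, 154208, 194462
Δ³: 15174, 19230, 23766, 28782, 34278, 40254
Δ⁴: 4056, 4536, 5016, 5496, 5976
Δ⁵: 480, 480, 480, 480
Constant fifth difference = 480, so extend:
5976 + 480 = 6456;  40254 + 6456 = 46710;  194462 + 46710 = 241172;  754140 + 241172 = 995312;  2493350 + 995312 = 3488662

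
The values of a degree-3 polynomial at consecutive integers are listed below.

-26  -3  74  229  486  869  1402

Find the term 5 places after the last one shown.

7157

Δ: 23 , 77 , 155 , 257 , 383 , 533
Δ²: 54 , 78 , 102 , 126 , 150
Δ³: 24 , 24 , 24 , 24
Constant third difference = 24, so extend:
150 + 24 = 174;  533 + 174 = 707;  1402 + 707 = 2109
174 + 24 = 198;  707 + 198 = 905;  2109 + 905 = 3014
198 + 24 = 222;  905 + 222 = 1127;  3014 + 1127 = 4141
222 + 24 = 246;  1127 + 246 = 1373;  4141 + 1373 = 5514
246 + 24 = 270;  1373 + 270 = 1643;  5514 + 1643 = 7157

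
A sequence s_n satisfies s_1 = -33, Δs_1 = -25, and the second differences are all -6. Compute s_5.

Build the table forward from the leading diagonal:
Δ²: -6  -6  -6  -6  -6
Δ: -25  -31  -37  -43  -49
s: -33  -58  -89  -126  -169

-169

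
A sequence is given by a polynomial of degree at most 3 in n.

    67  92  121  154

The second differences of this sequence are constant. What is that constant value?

D1: 25, 29, 33
D2: 4, 4

4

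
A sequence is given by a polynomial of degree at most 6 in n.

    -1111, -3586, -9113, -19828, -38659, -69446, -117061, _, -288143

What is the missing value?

Using the first 7 terms:
First differences: -2475  -5527  -10715  -18831  -30787  -47615
Second differences: -3052  -5188  -8116  -11956  -16828
Third differences: -2136  -2928  -3840  -4872
Fourth differences: -792  -912  -1032
Fifth differences: -120  -120
Constant fifth difference = -120.
Extend forward: -1032 − 120 = -1152;  -4872 − 1152 = -6024;  -16828 − 6024 = -22852;  -47615 − 22852 = -70467;  -117061 − 70467 = -187528

-187528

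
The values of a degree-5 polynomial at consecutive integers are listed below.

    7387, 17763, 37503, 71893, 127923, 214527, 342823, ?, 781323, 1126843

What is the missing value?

526353

Using the first 7 terms:
D1: 10376, 19740, 34390, 56030, 86604, 128296
D2: 9364, 14650, 21640, 30574, 41692
D3: 5286, 6990, 8934, 11118
D4: 1704, 1944, 2184
D5: 240, 240
Constant fifth difference = 240.
Extend forward: 2184 + 240 = 2424;  11118 + 2424 = 13542;  41692 + 13542 = 55234;  128296 + 55234 = 183530;  342823 + 183530 = 526353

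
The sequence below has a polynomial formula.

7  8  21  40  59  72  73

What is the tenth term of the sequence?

Δ: 1  13  19  19  13  1
Δ²: 12  6  0  -6  -12
Δ³: -6  -6  -6  -6
Third differences constant at -6.
-12 − 6 = -18;  1 − 18 = -17;  73 − 17 = 56
-18 − 6 = -24;  -17 − 24 = -41;  56 − 41 = 15
-24 − 6 = -30;  -41 − 30 = -71;  15 − 71 = -56

-56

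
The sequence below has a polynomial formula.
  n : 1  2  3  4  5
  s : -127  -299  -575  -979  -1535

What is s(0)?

-35

-172  -276  -404  -556
-104  -128  -152
-24  -24
The third differences are constant at -24.
Work back: -104 + 24 = -80;  -172 + 80 = -92;  -127 + 92 = -35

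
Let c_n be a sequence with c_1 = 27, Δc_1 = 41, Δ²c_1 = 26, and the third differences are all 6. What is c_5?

371

Build the table forward from the leading diagonal:
Δ³: 6  6  6  6  6
Δ²: 26  32  38  44  50
Δ: 41  67  99  137  181
c: 27  68  135  234  371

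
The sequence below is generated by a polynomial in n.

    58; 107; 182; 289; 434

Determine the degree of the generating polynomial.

3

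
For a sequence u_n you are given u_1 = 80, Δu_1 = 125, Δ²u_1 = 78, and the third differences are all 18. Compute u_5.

1120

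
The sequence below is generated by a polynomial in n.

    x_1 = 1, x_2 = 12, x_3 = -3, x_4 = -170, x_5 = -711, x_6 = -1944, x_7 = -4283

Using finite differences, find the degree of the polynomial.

4

D1: 11, -15, -167, -541, -1233, -2339
D2: -26, -152, -374, -692, -1106
D3: -126, -222, -318, -414
D4: -96, -96, -96
The fourth differences are constant, so the polynomial has degree 4.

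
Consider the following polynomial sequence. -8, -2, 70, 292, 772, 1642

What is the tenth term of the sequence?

12502

Δ: 6  72  222  480  870
Δ²: 66  150  258  390
Δ³: 84  108  132
Δ⁴: 24  24
Fourth differences constant at 24.
132 + 24 = 156;  390 + 156 = 546;  870 + 546 = 1416;  1642 + 1416 = 3058
156 + 24 = 180;  546 + 180 = 726;  1416 + 726 = 2142;  3058 + 2142 = 5200
180 + 24 = 204;  726 + 204 = 930;  2142 + 930 = 3072;  5200 + 3072 = 8272
204 + 24 = 228;  930 + 228 = 1158;  3072 + 1158 = 4230;  8272 + 4230 = 12502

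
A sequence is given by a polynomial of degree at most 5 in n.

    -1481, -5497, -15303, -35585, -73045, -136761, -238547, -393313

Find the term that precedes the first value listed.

-225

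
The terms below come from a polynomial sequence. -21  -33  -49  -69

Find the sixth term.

-121

First differences: -12 , -16 , -20
Second differences: -4 , -4
The second differences are constant (-4).
-20 − 4 = -24;  -69 − 24 = -93
-24 − 4 = -28;  -93 − 28 = -121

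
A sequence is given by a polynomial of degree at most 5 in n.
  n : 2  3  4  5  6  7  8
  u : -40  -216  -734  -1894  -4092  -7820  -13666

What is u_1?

-2

First differences: -176  -518  -1160  -2198  -3728  -5846
Second differences: -342  -642  -1038  -1530  -2118
Third differences: -300  -396  -492  -588
Fourth differences: -96  -96  -96
The fourth differences are constant at -96.
Work back: -300 + 96 = -204;  -342 + 204 = -138;  -176 + 138 = -38;  -40 + 38 = -2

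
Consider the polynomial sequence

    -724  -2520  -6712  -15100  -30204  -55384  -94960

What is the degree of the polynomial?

5

First differences: -1796, -4192, -8388, -15104, -25180, -39576
Second differences: -2396, -4196, -6716, -10076, -14396
Third differences: -1800, -2520, -3360, -4320
Fourth differences: -720, -840, -960
Fifth differences: -120, -120
The fifth differences are constant, so the polynomial has degree 5.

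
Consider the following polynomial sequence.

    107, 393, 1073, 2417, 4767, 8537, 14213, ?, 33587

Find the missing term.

22353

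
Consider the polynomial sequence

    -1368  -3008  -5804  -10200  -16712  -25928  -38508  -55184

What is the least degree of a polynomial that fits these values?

4

Δ: -1640, -2796, -4396, -6512, -9216, -12580, -16676
Δ²: -1156, -1600, -2116, -2704, -3364, -4096
Δ³: -444, -516, -588, -660, -732
Δ⁴: -72, -72, -72, -72
The fourth differences are constant, so the polynomial has degree 4.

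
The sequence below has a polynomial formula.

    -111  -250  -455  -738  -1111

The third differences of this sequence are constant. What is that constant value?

-12

First differences: -139, -205, -283, -373
Second differences: -66, -78, -90
Third differences: -12, -12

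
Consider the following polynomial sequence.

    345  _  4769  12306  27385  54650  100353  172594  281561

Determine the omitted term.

Using the last 7 terms:
Δ: 7537  15079  27265  45703  72241  108967
Δ²: 7542  12186  18438  26538  36726
Δ³: 4644  6252  8100  10188
Δ⁴: 1608  1848  2088
Δ⁵: 240  240
Constant fifth difference = 240.
Extend backward: 1608 − 240 = 1368;  4644 − 1368 = 3276;  7542 − 3276 = 4266;  7537 − 4266 = 3271;  4769 − 3271 = 1498

1498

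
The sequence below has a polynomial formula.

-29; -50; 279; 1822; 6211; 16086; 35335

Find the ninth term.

125187

-21 , 329 , 1543 , 4389 , 9875 , 19249
350 , 1214 , 2846 , 5486 , 9374
864 , 1632 , 2640 , 3888
768 , 1008 , 1248
240 , 240
The fifth differences are constant (240).
1248 + 240 = 1488;  3888 + 1488 = 5376;  9374 + 5376 = 14750;  19249 + 14750 = 33999;  35335 + 33999 = 69334
1488 + 240 = 1728;  5376 + 1728 = 7104;  14750 + 7104 = 21854;  33999 + 21854 = 55853;  69334 + 55853 = 125187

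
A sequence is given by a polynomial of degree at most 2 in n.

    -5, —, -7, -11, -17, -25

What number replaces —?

Using the last 4 terms:
Δ: -4, -6, -8
Δ²: -2, -2
Constant second difference = -2.
Extend backward: -4 + 2 = -2;  -7 + 2 = -5

-5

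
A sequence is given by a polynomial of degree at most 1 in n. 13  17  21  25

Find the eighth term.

41

First differences: 4, 4, 4
First differences constant at 4.
25 + 4 = 29
29 + 4 = 33
33 + 4 = 37
37 + 4 = 41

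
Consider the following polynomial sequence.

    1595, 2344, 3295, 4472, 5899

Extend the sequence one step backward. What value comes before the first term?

1024

Δ: 749, 951, 1177, 1427
Δ²: 202, 226, 250
Δ³: 24, 24
The third differences are constant at 24.
Work back: 202 − 24 = 178;  749 − 178 = 571;  1595 − 571 = 1024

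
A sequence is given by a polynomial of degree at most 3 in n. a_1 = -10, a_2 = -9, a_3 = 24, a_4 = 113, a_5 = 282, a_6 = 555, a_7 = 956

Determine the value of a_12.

5721

First differences: 1, 33, 89, 169, 273, 401
Second differences: 32, 56, 80, 104, 128
Third differences: 24, 24, 24, 24
The third differences are constant (24).
128 + 24 = 152;  401 + 152 = 553;  956 + 553 = 1509
152 + 24 = 176;  553 + 176 = 729;  1509 + 729 = 2238
176 + 24 = 200;  729 + 200 = 929;  2238 + 929 = 3167
200 + 24 = 224;  929 + 224 = 1153;  3167 + 1153 = 4320
224 + 24 = 248;  1153 + 248 = 1401;  4320 + 1401 = 5721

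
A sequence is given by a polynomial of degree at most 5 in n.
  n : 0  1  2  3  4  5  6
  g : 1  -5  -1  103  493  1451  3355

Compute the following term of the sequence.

6679

D1: -6 , 4 , 104 , 390 , 958 , 1904
D2: 10 , 100 , 286 , 568 , 946
D3: 90 , 186 , 282 , 378
D4: 96 , 96 , 96
The fourth differences are constant (96).
378 + 96 = 474;  946 + 474 = 1420;  1904 + 1420 = 3324;  3355 + 3324 = 6679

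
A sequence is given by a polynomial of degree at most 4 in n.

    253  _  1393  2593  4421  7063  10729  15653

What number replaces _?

Using the last 6 terms:
D1: 1200, 1828, 2642, 3666, 4924
D2: 628, 814, 1024, 1258
D3: 186, 210, 234
D4: 24, 24
Constant fourth difference = 24.
Extend backward: 186 − 24 = 162;  628 − 162 = 466;  1200 − 466 = 734;  1393 − 734 = 659

659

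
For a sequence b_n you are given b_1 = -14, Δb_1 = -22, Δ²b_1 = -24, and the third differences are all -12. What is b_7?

-746

Build the table forward from the leading diagonal:
D3: -12  -12  -12  -12  -12  -12  -12
D2: -24  -36  -48  -60  -72  -84  -96
D1: -22  -46  -82  -130  -190  -262  -346
b: -14  -36  -82  -164  -294  -484  -746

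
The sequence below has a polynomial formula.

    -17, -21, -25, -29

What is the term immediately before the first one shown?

Δ: -4, -4, -4
The first differences are constant at -4.
Work back: -17 + 4 = -13

-13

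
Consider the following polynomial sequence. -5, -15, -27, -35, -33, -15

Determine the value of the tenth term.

337

Δ: -10 , -12 , -8 , 2 , 18
Δ²: -2 , 4 , 10 , 16
Δ³: 6 , 6 , 6
Third differences constant at 6.
16 + 6 = 22;  18 + 22 = 40;  -15 + 40 = 25
22 + 6 = 28;  40 + 28 = 68;  25 + 68 = 93
28 + 6 = 34;  68 + 34 = 102;  93 + 102 = 195
34 + 6 = 40;  102 + 40 = 142;  195 + 142 = 337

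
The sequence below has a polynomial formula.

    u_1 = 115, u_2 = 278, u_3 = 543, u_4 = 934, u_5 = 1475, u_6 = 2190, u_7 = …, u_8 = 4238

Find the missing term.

3103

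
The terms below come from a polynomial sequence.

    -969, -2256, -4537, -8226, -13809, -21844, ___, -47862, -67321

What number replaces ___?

Using the first 6 terms:
-1287, -2281, -3689, -5583, -8035
-994, -1408, -1894, -2452
-414, -486, -558
-72, -72
Constant fourth difference = -72.
Extend forward: -558 − 72 = -630;  -2452 − 630 = -3082;  -8035 − 3082 = -11117;  -21844 − 11117 = -32961

-32961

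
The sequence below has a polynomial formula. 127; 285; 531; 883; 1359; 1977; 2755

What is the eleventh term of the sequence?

7827

First differences: 158, 246, 352, 476, 618, 778
Second differences: 88, 106, 124, 142, 160
Third differences: 18, 18, 18, 18
Constant third difference = 18, so extend:
160 + 18 = 178;  778 + 178 = 956;  2755 + 956 = 3711
178 + 18 = 196;  956 + 196 = 1152;  3711 + 1152 = 4863
196 + 18 = 214;  1152 + 214 = 1366;  4863 + 1366 = 6229
214 + 18 = 232;  1366 + 232 = 1598;  6229 + 1598 = 7827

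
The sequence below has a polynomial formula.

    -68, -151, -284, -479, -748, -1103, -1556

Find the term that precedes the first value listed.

-23

-83  -133  -195  -269  -355  -453
-50  -62  -74  -86  -98
-12  -12  -12  -12
The third differences are constant at -12.
Work back: -50 + 12 = -38;  -83 + 38 = -45;  -68 + 45 = -23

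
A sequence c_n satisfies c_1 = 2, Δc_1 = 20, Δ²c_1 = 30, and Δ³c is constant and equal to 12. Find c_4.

164

Build the table forward from the leading diagonal:
Δ³: 12  12  12  12
Δ²: 30  42  54  66
Δ: 20  50  92  146
c: 2  22  72  164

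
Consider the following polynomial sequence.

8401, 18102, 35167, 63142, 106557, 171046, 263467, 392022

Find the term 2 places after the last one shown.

First differences: 9701, 17065, 27975, 43415, 64489, 92421, 128555
Second differences: 7364, 10910, 15440, 21074, 27932, 36134
Third differences: 3546, 4530, 5634, 6858, 8202
Fourth differences: 984, 1104, 1224, 1344
Fifth differences: 120, 120, 120
Constant fifth difference = 120, so extend:
1344 + 120 = 1464;  8202 + 1464 = 9666;  36134 + 9666 = 45800;  128555 + 45800 = 174355;  392022 + 174355 = 566377
1464 + 120 = 1584;  9666 + 1584 = 11250;  45800 + 11250 = 57050;  174355 + 57050 = 231405;  566377 + 231405 = 797782

797782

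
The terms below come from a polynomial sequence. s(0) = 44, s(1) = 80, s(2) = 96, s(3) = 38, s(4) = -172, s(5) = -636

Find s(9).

36  16  -58  -210  -464
-20  -74  -152  -254
-54  -78  -102
-24  -24
Constant fourth difference = -24, so extend:
-102 − 24 = -126;  -254 − 126 = -380;  -464 − 380 = -844;  -636 − 844 = -1480
-126 − 24 = -150;  -380 − 150 = -530;  -844 − 530 = -1374;  -1480 − 1374 = -2854
-150 − 24 = -174;  -530 − 174 = -704;  -1374 − 704 = -2078;  -2854 − 2078 = -4932
-174 − 24 = -198;  -704 − 198 = -902;  -2078 − 902 = -2980;  -4932 − 2980 = -7912

-7912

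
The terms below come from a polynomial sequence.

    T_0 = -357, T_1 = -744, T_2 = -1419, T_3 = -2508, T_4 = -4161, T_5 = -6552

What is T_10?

-37347

-387, -675, -1089, -1653, -2391
-288, -414, -564, -738
-126, -150, -174
-24, -24
Fourth differences constant at -24.
-174 − 24 = -198;  -738 − 198 = -936;  -2391 − 936 = -3327;  -6552 − 3327 = -9879
-198 − 24 = -222;  -936 − 222 = -1158;  -3327 − 1158 = -4485;  -9879 − 4485 = -14364
-222 − 24 = -246;  -1158 − 246 = -1404;  -4485 − 1404 = -5889;  -14364 − 5889 = -20253
-246 − 24 = -270;  -1404 − 270 = -1674;  -5889 − 1674 = -7563;  -20253 − 7563 = -27816
-270 − 24 = -294;  -1674 − 294 = -1968;  -7563 − 1968 = -9531;  -27816 − 9531 = -37347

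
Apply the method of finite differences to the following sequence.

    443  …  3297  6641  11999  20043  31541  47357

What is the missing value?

Using the last 6 terms:
First differences: 3344  5358  8044  11498  15816
Second differences: 2014  2686  3454  4318
Third differences: 672  768  864
Fourth differences: 96  96
Constant fourth difference = 96.
Extend backward: 672 − 96 = 576;  2014 − 576 = 1438;  3344 − 1438 = 1906;  3297 − 1906 = 1391

1391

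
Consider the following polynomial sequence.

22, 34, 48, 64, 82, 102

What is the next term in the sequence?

124

12, 14, 16, 18, 20
2, 2, 2, 2
Constant second difference = 2, so extend:
20 + 2 = 22;  102 + 22 = 124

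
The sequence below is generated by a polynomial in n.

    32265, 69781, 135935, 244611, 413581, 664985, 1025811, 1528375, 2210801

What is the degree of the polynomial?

37516, 66154, 108676, 168970, 251404, 360826, 502564, 682426
28638, 42522, 60294, 82434, 109422, 141738, 179862
13884, 17772, 22140, 26988, 32316, 38124
3888, 4368, 4848, 5328, 5808
480, 480, 480, 480
The fifth differences are constant, so the polynomial has degree 5.

5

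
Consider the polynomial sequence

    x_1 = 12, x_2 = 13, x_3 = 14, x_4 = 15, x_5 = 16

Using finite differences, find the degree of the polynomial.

1

Δ: 1, 1, 1, 1
The first differences are constant, so the polynomial has degree 1.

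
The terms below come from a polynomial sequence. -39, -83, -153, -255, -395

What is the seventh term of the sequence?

First differences: -44, -70, -102, -140
Second differences: -26, -32, -38
Third differences: -6, -6
Constant third difference = -6, so extend:
-38 − 6 = -44;  -140 − 44 = -184;  -395 − 184 = -579
-44 − 6 = -50;  -184 − 50 = -234;  -579 − 234 = -813

-813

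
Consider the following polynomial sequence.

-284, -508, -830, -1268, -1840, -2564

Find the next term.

-3458

D1: -224, -322, -438, -572, -724
D2: -98, -116, -134, -152
D3: -18, -18, -18
Third differences constant at -18.
-152 − 18 = -170;  -724 − 170 = -894;  -2564 − 894 = -3458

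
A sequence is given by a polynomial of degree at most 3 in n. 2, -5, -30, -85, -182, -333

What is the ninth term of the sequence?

-7  -25  -55  -97  -151
-18  -30  -42  -54
-12  -12  -12
The third differences are constant (-12).
-54 − 12 = -66;  -151 − 66 = -217;  -333 − 217 = -550
-66 − 12 = -78;  -217 − 78 = -295;  -550 − 295 = -845
-78 − 12 = -90;  -295 − 90 = -385;  -845 − 385 = -1230

-1230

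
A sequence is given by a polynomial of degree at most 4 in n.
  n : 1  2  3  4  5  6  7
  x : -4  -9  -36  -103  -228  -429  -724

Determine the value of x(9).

-1668

Δ: -5, -27, -67, -125, -201, -295
Δ²: -22, -40, -58, -76, -94
Δ³: -18, -18, -18, -18
Third differences constant at -18.
-94 − 18 = -112;  -295 − 112 = -407;  -724 − 407 = -1131
-112 − 18 = -130;  -407 − 130 = -537;  -1131 − 537 = -1668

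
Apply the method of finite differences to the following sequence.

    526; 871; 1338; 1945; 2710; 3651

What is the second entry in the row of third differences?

Δ: 345, 467, 607, 765, 941
Δ²: 122, 140, 158, 176
Δ³: 18, 18, 18

18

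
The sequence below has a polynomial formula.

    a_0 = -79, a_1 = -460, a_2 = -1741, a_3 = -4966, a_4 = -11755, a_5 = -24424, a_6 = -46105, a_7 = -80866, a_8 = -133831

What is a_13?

-940096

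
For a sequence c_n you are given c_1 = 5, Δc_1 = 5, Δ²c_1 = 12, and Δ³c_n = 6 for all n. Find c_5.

121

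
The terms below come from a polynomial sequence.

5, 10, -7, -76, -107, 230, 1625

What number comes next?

5248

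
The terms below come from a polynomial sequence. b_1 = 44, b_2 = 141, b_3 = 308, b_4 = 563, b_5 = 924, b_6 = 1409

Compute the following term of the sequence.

2036

D1: 97  167  255  361  485
D2: 70  88  106  124
D3: 18  18  18
The third differences are constant (18).
124 + 18 = 142;  485 + 142 = 627;  1409 + 627 = 2036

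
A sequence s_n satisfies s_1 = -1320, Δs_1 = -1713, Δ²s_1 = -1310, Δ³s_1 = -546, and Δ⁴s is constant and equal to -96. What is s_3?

-6056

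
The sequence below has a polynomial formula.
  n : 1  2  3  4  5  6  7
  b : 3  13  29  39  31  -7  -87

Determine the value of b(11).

First differences: 10, 16, 10, -8, -38, -80
Second differences: 6, -6, -18, -30, -42
Third differences: -12, -12, -12, -12
The third differences are constant (-12).
-42 − 12 = -54;  -80 − 54 = -134;  -87 − 134 = -221
-54 − 12 = -66;  -134 − 66 = -200;  -221 − 200 = -421
-66 − 12 = -78;  -200 − 78 = -278;  -421 − 278 = -699
-78 − 12 = -90;  -278 − 90 = -368;  -699 − 368 = -1067

-1067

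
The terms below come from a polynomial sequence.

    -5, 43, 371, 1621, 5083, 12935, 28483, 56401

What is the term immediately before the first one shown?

-7

Δ: 48, 328, 1250, 3462, 7852, 15548, 27918
Δ²: 280, 922, 2212, 4390, 7696, 12370
Δ³: 642, 1290, 2178, 3306, 4674
Δ⁴: 648, 888, 1128, 1368
Δ⁵: 240, 240, 240
The fifth differences are constant at 240.
Work back: 648 − 240 = 408;  642 − 408 = 234;  280 − 234 = 46;  48 − 46 = 2;  -5 − 2 = -7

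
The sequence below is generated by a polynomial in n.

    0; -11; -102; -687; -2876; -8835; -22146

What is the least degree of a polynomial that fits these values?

5

Δ: -11, -91, -585, -2189, -5959, -13311
Δ²: -80, -494, -1604, -3770, -7352
Δ³: -414, -1110, -2166, -3582
Δ⁴: -696, -1056, -1416
Δ⁵: -360, -360
The fifth differences are constant, so the polynomial has degree 5.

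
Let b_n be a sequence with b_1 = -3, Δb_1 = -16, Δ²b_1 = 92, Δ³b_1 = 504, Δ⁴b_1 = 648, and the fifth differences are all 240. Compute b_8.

47177

Build the table forward from the leading diagonal:
D5: 240  240  240  240  240  240  240  240
D4: 648  888  1128  1368  1608  1848  2088  2328
D3: 504  1152  2040  3168  4536  6144  7992  10080
D2: 92  596  1748  3788  6956  11492  17636  25628
D1: -16  76  672  2420  6208  13164  24656  42292
b: -3  -19  57  729  3149  9357  22521  47177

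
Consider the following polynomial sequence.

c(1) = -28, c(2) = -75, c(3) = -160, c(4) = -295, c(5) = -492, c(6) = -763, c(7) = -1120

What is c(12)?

-4615

First differences: -47, -85, -135, -197, -271, -357
Second differences: -38, -50, -62, -74, -86
Third differences: -12, -12, -12, -12
Third differences constant at -12.
-86 − 12 = -98;  -357 − 98 = -455;  -1120 − 455 = -1575
-98 − 12 = -110;  -455 − 110 = -565;  -1575 − 565 = -2140
-110 − 12 = -122;  -565 − 122 = -687;  -2140 − 687 = -2827
-122 − 12 = -134;  -687 − 134 = -821;  -2827 − 821 = -3648
-134 − 12 = -146;  -821 − 146 = -967;  -3648 − 967 = -4615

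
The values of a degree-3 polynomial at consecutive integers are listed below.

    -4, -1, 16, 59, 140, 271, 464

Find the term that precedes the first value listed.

-5

3, 17, 43, 81, 131, 193
14, 26, 38, 50, 62
12, 12, 12, 12
The third differences are constant at 12.
Work back: 14 − 12 = 2;  3 − 2 = 1;  -4 − 1 = -5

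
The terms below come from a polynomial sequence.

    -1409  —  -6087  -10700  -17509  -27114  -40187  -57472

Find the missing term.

-3142

Using the last 6 terms:
First differences: -4613, -6809, -9605, -13073, -17285
Second differences: -2196, -2796, -3468, -4212
Third differences: -600, -672, -744
Fourth differences: -72, -72
Constant fourth difference = -72.
Extend backward: -600 + 72 = -528;  -2196 + 528 = -1668;  -4613 + 1668 = -2945;  -6087 + 2945 = -3142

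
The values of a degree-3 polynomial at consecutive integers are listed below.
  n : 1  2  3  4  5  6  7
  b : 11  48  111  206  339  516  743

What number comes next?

1026

Δ: 37  63  95  133  177  227
Δ²: 26  32  38  44  50
Δ³: 6  6  6  6
The third differences are constant (6).
50 + 6 = 56;  227 + 56 = 283;  743 + 283 = 1026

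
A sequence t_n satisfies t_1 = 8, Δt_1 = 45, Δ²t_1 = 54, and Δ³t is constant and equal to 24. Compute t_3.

Build the table forward from the leading diagonal:
Third differences: 24  24  24
Second differences: 54  78  102
First differences: 45  99  177
t: 8  53  152

152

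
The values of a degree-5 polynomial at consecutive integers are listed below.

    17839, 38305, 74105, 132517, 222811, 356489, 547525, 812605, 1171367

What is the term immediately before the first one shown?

7181

D1: 20466  35800  58412  90294  133678  191036  265080  358762
D2: 15334  22612  31882  43384  57358  74044  93682
D3: 7278  9270  11502  13974  16686  19638
D4: 1992  2232  2472  2712  2952
D5: 240  240  240  240
The fifth differences are constant at 240.
Work back: 1992 − 240 = 1752;  7278 − 1752 = 5526;  15334 − 5526 = 9808;  20466 − 9808 = 10658;  17839 − 10658 = 7181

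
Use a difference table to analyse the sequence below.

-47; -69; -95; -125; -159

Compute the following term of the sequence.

First differences: -22, -26, -30, -34
Second differences: -4, -4, -4
Second differences constant at -4.
-34 − 4 = -38;  -159 − 38 = -197

-197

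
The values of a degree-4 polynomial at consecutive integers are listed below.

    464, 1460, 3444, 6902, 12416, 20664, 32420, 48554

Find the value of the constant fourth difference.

D1: 996, 1984, 3458, 5514, 8248, 11756, 16134
D2: 988, 1474, 2056, 2734, 3508, 4378
D3: 486, 582, 678, 774, 870
D4: 96, 96, 96, 96

96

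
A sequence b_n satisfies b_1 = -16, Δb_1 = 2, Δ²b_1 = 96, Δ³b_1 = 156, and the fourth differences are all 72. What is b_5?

1264

Build the table forward from the leading diagonal:
Δ⁴: 72, 72, 72, 72, 72
Δ³: 156, 228, 300, 372, 444
Δ²: 96, 252, 480, 780, 1152
Δ: 2, 98, 350, 830, 1610
b: -16, -14, 84, 434, 1264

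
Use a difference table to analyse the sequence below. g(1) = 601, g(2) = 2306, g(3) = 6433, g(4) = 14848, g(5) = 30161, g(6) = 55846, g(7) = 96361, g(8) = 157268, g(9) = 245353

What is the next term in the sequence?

First differences: 1705  4127  8415  15313  25685  40515  60907  88085
Second differences: 2422  4288  6898  10372  14830  20392  27178
Third differences: 1866  2610  3474  4458  5562  6786
Fourth differences: 744  864  984  1104  1224
Fifth differences: 120  120  120  120
Constant fifth difference = 120, so extend:
1224 + 120 = 1344;  6786 + 1344 = 8130;  27178 + 8130 = 35308;  88085 + 35308 = 123393;  245353 + 123393 = 368746

368746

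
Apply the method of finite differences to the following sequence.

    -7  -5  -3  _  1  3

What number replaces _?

-1

Using the first 3 terms:
Δ: 2  2
Constant first difference = 2.
Extend forward: -3 + 2 = -1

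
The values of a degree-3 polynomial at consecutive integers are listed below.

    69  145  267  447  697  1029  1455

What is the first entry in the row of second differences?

46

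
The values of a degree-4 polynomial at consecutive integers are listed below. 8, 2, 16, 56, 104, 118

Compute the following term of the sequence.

32

Δ: -6  14  40  48  14
Δ²: 20  26  8  -34
Δ³: 6  -18  -42
Δ⁴: -24  -24
The fourth differences are constant (-24).
-42 − 24 = -66;  -34 − 66 = -100;  14 − 100 = -86;  118 − 86 = 32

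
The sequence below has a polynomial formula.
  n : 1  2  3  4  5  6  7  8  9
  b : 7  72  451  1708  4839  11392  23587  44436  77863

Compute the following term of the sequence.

128824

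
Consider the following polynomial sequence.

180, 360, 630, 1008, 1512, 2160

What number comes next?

First differences: 180 , 270 , 378 , 504 , 648
Second differences: 90 , 108 , 126 , 144
Third differences: 18 , 18 , 18
The third differences are constant (18).
144 + 18 = 162;  648 + 162 = 810;  2160 + 810 = 2970

2970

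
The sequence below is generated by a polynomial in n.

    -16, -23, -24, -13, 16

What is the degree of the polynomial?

-7, -1, 11, 29
6, 12, 18
6, 6
The third differences are constant, so the polynomial has degree 3.

3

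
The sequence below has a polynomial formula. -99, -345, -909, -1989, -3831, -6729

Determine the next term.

First differences: -246 , -564 , -1080 , -1842 , -2898
Second differences: -318 , -516 , -762 , -1056
Third differences: -198 , -246 , -294
Fourth differences: -48 , -48
Fourth differences constant at -48.
-294 − 48 = -342;  -1056 − 342 = -1398;  -2898 − 1398 = -4296;  -6729 − 4296 = -11025

-11025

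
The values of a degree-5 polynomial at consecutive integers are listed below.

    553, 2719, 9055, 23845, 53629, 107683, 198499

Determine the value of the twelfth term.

1926829

2166 , 6336 , 14790 , 29784 , 54054 , 90816
4170 , 8454 , 14994 , 24270 , 36762
4284 , 6540 , 9276 , 12492
2256 , 2736 , 3216
480 , 480
The fifth differences are constant (480).
3216 + 480 = 3696;  12492 + 3696 = 16188;  36762 + 16188 = 52950;  90816 + 52950 = 143766;  198499 + 143766 = 342265
3696 + 480 = 4176;  16188 + 4176 = 20364;  52950 + 20364 = 73314;  143766 + 73314 = 217080;  342265 + 217080 = 559345
4176 + 480 = 4656;  20364 + 4656 = 25020;  73314 + 25020 = 98334;  217080 + 98334 = 315414;  559345 + 315414 = 874759
4656 + 480 = 5136;  25020 + 5136 = 30156;  98334 + 30156 = 128490;  315414 + 128490 = 443904;  874759 + 443904 = 1318663
5136 + 480 = 5616;  30156 + 5616 = 35772;  128490 + 35772 = 164262;  443904 + 164262 = 608166;  1318663 + 608166 = 1926829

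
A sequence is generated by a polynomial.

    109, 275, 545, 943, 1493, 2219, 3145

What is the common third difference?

First differences: 166, 270, 398, 550, 726, 926
Second differences: 104, 128, 152, 176, 200
Third differences: 24, 24, 24, 24

24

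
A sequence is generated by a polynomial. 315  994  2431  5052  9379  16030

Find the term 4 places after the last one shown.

81594

D1: 679, 1437, 2621, 4327, 6651
D2: 758, 1184, 1706, 2324
D3: 426, 522, 618
D4: 96, 96
The fourth differences are constant (96).
618 + 96 = 714;  2324 + 714 = 3038;  6651 + 3038 = 9689;  16030 + 9689 = 25719
714 + 96 = 810;  3038 + 810 = 3848;  9689 + 3848 = 13537;  25719 + 13537 = 39256
810 + 96 = 906;  3848 + 906 = 4754;  13537 + 4754 = 18291;  39256 + 18291 = 57547
906 + 96 = 1002;  4754 + 1002 = 5756;  18291 + 5756 = 24047;  57547 + 24047 = 81594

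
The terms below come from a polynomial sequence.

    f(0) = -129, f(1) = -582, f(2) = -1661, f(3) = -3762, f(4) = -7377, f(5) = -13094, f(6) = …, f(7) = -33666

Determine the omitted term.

Using the first 6 terms:
First differences: -453  -1079  -2101  -3615  -5717
Second differences: -626  -1022  -1514  -2102
Third differences: -396  -492  -588
Fourth differences: -96  -96
Constant fourth difference = -96.
Extend forward: -588 − 96 = -684;  -2102 − 684 = -2786;  -5717 − 2786 = -8503;  -13094 − 8503 = -21597

-21597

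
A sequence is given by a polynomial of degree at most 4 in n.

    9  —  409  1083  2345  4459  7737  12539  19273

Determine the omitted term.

Using the last 7 terms:
674  1262  2114  3278  4802  6734
588  852  1164  1524  1932
264  312  360  408
48  48  48
Constant fourth difference = 48.
Extend backward: 264 − 48 = 216;  588 − 216 = 372;  674 − 372 = 302;  409 − 302 = 107

107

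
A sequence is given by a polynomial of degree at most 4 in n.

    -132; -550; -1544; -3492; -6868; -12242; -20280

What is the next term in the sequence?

-31744

D1: -418, -994, -1948, -3376, -5374, -8038
D2: -576, -954, -1428, -1998, -2664
D3: -378, -474, -570, -666
D4: -96, -96, -96
Fourth differences constant at -96.
-666 − 96 = -762;  -2664 − 762 = -3426;  -8038 − 3426 = -11464;  -20280 − 11464 = -31744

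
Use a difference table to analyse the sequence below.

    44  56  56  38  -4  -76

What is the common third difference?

-6

D1: 12, 0, -18, -42, -72
D2: -12, -18, -24, -30
D3: -6, -6, -6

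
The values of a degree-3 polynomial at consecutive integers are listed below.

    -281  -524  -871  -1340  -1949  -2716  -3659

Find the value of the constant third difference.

-18

Δ: -243, -347, -469, -609, -767, -943
Δ²: -104, -122, -140, -158, -176
Δ³: -18, -18, -18, -18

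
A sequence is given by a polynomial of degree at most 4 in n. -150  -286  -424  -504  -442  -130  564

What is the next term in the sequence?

1796

First differences: -136, -138, -80, 62, 312, 694
Second differences: -2, 58, 142, 250, 382
Third differences: 60, 84, 108, 132
Fourth differences: 24, 24, 24
The fourth differences are constant (24).
132 + 24 = 156;  382 + 156 = 538;  694 + 538 = 1232;  564 + 1232 = 1796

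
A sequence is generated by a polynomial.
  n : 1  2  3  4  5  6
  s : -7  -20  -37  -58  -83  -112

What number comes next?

-145

-13  -17  -21  -25  -29
-4  -4  -4  -4
The second differences are constant (-4).
-29 − 4 = -33;  -112 − 33 = -145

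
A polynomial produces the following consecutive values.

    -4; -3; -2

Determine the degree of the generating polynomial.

1, 1
The first differences are constant, so the polynomial has degree 1.

1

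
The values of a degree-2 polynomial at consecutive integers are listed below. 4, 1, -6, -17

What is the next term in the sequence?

-32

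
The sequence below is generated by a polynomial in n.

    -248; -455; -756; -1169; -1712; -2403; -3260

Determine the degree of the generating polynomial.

-207, -301, -413, -543, -691, -857
-94, -112, -130, -148, -166
-18, -18, -18, -18
The third differences are constant, so the polynomial has degree 3.

3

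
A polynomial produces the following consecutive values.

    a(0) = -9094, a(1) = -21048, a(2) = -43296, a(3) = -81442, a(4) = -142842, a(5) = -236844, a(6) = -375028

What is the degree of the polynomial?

5

Δ: -11954, -22248, -38146, -61400, -94002, -138184
Δ²: -10294, -15898, -23254, -32602, -44182
Δ³: -5604, -7356, -9348, -11580
Δ⁴: -1752, -1992, -2232
Δ⁵: -240, -240
The fifth differences are constant, so the polynomial has degree 5.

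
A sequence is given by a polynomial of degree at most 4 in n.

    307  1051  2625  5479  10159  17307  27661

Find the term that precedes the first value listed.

First differences: 744, 1574, 2854, 4680, 7148, 10354
Second differences: 830, 1280, 1826, 2468, 3206
Third differences: 450, 546, 642, 738
Fourth differences: 96, 96, 96
The fourth differences are constant at 96.
Work back: 450 − 96 = 354;  830 − 354 = 476;  744 − 476 = 268;  307 − 268 = 39

39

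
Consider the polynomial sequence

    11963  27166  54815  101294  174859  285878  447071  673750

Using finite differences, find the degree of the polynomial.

5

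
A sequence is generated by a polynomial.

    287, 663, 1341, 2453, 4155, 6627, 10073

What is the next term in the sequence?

Δ: 376 , 678 , 1112 , 1702 , 2472 , 3446
Δ²: 302 , 434 , 590 , 770 , 974
Δ³: 132 , 156 , 180 , 204
Δ⁴: 24 , 24 , 24
Constant fourth difference = 24, so extend:
204 + 24 = 228;  974 + 228 = 1202;  3446 + 1202 = 4648;  10073 + 4648 = 14721

14721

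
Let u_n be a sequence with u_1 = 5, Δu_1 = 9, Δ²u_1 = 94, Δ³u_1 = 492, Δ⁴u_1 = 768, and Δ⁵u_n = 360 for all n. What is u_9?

Build the table forward from the leading diagonal:
Fifth differences: 360  360  360  360  360  360  360  360  360
Fourth differences: 768  1128  1488  1848  2208  2568  2928  3288  3648
Third differences: 492  1260  2388  3876  5724  7932  10500  13428  16716
Second differences: 94  586  1846  4234  8110  13834  21766  32266  45694
First differences: 9  103  689  2535  6769  14879  28713  50479  82745
u: 5  14  117  806  3341  10110  24989  53702  104181

104181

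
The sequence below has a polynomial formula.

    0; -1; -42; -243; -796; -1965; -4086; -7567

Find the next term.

-12888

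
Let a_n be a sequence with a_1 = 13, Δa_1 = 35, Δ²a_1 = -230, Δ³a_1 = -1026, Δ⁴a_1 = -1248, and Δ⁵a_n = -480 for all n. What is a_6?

Build the table forward from the leading diagonal:
Δ⁵: -480  -480  -480  -480  -480  -480
Δ⁴: -1248  -1728  -2208  -2688  -3168  -3648
Δ³: -1026  -2274  -4002  -6210  -8898  -12066
Δ²: -230  -1256  -3530  -7532  -13742  -22640
Δ: 35  -195  -1451  -4981  -12513  -26255
a: 13  48  -147  -1598  -6579  -19092

-19092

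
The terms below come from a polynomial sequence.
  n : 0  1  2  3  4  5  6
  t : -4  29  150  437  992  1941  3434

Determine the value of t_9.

13037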